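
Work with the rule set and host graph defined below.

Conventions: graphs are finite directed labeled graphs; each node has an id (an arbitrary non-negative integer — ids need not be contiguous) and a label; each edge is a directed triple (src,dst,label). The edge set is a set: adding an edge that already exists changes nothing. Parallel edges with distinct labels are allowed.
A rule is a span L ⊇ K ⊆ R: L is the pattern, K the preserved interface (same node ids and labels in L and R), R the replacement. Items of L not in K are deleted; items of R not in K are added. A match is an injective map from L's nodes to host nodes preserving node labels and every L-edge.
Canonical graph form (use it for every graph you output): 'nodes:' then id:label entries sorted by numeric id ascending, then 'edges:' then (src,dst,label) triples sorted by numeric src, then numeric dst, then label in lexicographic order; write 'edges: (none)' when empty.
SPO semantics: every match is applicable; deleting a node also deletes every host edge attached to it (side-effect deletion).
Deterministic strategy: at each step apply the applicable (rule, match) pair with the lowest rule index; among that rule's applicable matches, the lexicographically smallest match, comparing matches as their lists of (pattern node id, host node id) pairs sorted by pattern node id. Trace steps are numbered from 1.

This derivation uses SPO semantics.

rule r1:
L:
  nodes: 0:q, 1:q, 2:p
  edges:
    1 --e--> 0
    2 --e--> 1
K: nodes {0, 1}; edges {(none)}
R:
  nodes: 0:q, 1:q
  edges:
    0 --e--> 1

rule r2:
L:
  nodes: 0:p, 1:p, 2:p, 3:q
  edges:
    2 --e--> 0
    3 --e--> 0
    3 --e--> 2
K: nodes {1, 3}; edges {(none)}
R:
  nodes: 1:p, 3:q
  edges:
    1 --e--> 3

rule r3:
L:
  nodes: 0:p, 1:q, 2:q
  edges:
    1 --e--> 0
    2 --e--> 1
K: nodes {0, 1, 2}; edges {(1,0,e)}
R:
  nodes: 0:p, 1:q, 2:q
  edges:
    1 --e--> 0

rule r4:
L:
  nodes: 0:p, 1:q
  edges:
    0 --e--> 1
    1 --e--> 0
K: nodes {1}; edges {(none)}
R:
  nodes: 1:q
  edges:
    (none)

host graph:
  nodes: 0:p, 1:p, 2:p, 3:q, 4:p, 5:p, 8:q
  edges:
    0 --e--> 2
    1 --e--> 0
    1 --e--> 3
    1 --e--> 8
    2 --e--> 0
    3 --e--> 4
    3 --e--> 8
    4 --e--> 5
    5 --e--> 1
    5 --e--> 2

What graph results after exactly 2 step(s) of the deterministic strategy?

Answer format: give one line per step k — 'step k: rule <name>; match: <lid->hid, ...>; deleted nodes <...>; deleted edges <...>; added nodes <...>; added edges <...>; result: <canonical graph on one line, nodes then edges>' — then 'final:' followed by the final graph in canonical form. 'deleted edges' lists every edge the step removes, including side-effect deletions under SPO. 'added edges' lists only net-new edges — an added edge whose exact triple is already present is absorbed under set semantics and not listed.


step 1: rule r1; match: 0->8, 1->3, 2->1; deleted nodes 1; deleted edges (1,0,e); (1,3,e); (1,8,e); (3,8,e); (5,1,e); added nodes (none); added edges (8,3,e); result: nodes: 0:p, 2:p, 3:q, 4:p, 5:p, 8:q edges: (0,2,e); (2,0,e); (3,4,e); (4,5,e); (5,2,e); (8,3,e)
step 2: rule r3; match: 0->4, 1->3, 2->8; deleted nodes (none); deleted edges (8,3,e); added nodes (none); added edges (none); result: nodes: 0:p, 2:p, 3:q, 4:p, 5:p, 8:q edges: (0,2,e); (2,0,e); (3,4,e); (4,5,e); (5,2,e)
final:
nodes: 0:p, 2:p, 3:q, 4:p, 5:p, 8:q
edges: (0,2,e); (2,0,e); (3,4,e); (4,5,e); (5,2,e)


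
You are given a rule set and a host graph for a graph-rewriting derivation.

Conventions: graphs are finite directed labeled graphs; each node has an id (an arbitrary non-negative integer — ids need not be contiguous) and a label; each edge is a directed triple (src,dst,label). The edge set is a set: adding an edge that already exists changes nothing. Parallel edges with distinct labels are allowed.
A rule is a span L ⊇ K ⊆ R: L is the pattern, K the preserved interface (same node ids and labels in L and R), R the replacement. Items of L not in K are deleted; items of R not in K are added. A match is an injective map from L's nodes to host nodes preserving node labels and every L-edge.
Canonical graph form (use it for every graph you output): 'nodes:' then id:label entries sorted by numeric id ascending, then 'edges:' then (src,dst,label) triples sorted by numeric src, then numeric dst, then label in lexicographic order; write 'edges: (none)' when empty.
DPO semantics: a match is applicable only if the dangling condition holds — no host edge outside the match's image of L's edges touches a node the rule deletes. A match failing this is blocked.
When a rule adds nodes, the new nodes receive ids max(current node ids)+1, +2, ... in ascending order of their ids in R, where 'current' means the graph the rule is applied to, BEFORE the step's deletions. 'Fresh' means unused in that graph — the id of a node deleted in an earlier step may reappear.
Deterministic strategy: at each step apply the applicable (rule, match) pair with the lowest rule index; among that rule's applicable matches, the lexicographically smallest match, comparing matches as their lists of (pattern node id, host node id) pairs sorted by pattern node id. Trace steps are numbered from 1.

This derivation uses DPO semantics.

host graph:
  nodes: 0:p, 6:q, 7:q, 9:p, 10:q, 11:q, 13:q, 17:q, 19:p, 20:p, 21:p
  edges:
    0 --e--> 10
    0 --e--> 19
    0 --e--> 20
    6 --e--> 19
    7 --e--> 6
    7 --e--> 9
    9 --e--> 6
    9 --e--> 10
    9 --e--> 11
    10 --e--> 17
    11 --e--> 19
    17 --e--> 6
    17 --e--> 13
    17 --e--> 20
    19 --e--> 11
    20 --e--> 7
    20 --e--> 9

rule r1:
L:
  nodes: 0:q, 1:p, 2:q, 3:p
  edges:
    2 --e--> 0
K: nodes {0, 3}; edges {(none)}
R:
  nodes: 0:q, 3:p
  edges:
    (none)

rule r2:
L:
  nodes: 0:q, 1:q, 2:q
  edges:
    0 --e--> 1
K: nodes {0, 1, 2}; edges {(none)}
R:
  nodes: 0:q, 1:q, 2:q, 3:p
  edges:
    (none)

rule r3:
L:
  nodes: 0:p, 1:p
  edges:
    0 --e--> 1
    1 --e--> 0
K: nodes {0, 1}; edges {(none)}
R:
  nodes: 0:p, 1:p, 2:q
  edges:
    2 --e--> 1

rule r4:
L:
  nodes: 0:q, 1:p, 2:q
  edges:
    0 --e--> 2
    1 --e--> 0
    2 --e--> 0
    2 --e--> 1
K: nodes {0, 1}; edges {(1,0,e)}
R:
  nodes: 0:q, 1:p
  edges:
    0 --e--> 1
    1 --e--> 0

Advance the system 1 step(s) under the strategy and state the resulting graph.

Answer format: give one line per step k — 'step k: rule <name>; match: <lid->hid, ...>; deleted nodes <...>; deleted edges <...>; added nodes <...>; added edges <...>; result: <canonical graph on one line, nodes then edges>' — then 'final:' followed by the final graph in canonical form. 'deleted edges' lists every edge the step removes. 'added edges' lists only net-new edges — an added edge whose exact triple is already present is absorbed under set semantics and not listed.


step 1: rule r2; match: 0->7, 1->6, 2->10; deleted nodes (none); deleted edges (7,6,e); added nodes 22; added edges (none); result: nodes: 0:p, 6:q, 7:q, 9:p, 10:q, 11:q, 13:q, 17:q, 19:p, 20:p, 21:p, 22:p edges: (0,10,e); (0,19,e); (0,20,e); (6,19,e); (7,9,e); (9,6,e); (9,10,e); (9,11,e); (10,17,e); (11,19,e); (17,6,e); (17,13,e); (17,20,e); (19,11,e); (20,7,e); (20,9,e)
final:
nodes: 0:p, 6:q, 7:q, 9:p, 10:q, 11:q, 13:q, 17:q, 19:p, 20:p, 21:p, 22:p
edges: (0,10,e); (0,19,e); (0,20,e); (6,19,e); (7,9,e); (9,6,e); (9,10,e); (9,11,e); (10,17,e); (11,19,e); (17,6,e); (17,13,e); (17,20,e); (19,11,e); (20,7,e); (20,9,e)


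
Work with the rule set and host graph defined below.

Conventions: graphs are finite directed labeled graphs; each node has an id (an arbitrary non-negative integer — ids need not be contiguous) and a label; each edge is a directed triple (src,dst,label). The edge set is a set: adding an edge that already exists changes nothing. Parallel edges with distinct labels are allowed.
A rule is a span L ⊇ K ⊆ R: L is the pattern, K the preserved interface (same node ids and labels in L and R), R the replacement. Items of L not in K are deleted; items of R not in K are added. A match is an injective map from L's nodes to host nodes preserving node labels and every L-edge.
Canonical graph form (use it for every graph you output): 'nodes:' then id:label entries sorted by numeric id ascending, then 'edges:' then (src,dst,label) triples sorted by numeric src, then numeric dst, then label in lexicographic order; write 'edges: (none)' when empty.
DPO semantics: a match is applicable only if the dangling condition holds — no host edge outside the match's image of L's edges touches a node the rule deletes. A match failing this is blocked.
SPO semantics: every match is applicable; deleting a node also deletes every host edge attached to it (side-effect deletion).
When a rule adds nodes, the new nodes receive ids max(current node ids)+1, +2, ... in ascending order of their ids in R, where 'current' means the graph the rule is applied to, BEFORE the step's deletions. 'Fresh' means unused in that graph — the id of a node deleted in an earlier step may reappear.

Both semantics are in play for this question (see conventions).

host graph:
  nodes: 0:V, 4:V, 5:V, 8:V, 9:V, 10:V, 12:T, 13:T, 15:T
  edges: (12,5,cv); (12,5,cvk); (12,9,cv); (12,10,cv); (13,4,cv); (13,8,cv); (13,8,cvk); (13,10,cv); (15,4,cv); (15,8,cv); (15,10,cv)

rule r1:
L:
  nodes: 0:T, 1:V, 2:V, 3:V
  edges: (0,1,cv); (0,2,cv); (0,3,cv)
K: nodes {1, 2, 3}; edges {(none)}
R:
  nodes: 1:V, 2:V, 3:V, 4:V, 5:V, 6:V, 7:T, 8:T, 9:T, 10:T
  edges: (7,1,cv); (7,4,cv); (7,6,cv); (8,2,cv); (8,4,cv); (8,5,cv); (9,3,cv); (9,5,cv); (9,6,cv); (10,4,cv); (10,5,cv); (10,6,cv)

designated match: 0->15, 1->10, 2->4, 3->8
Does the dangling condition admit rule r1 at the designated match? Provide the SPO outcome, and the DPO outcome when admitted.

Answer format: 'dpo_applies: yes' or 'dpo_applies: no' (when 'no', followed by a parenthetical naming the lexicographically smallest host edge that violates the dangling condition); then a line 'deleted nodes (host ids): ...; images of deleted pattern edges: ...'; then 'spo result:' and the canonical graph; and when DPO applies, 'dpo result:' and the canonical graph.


dpo_applies: yes
deleted nodes (host ids): 15; images of deleted pattern edges: (15,4,cv); (15,8,cv); (15,10,cv)
spo result:
nodes: 0:V, 4:V, 5:V, 8:V, 9:V, 10:V, 12:T, 13:T, 16:V, 17:V, 18:V, 19:T, 20:T, 21:T, 22:T
edges: (12,5,cv); (12,5,cvk); (12,9,cv); (12,10,cv); (13,4,cv); (13,8,cv); (13,8,cvk); (13,10,cv); (19,10,cv); (19,16,cv); (19,18,cv); (20,4,cv); (20,16,cv); (20,17,cv); (21,8,cv); (21,17,cv); (21,18,cv); (22,16,cv); (22,17,cv); (22,18,cv)
dpo result:
nodes: 0:V, 4:V, 5:V, 8:V, 9:V, 10:V, 12:T, 13:T, 16:V, 17:V, 18:V, 19:T, 20:T, 21:T, 22:T
edges: (12,5,cv); (12,5,cvk); (12,9,cv); (12,10,cv); (13,4,cv); (13,8,cv); (13,8,cvk); (13,10,cv); (19,10,cv); (19,16,cv); (19,18,cv); (20,4,cv); (20,16,cv); (20,17,cv); (21,8,cv); (21,17,cv); (21,18,cv); (22,16,cv); (22,17,cv); (22,18,cv)


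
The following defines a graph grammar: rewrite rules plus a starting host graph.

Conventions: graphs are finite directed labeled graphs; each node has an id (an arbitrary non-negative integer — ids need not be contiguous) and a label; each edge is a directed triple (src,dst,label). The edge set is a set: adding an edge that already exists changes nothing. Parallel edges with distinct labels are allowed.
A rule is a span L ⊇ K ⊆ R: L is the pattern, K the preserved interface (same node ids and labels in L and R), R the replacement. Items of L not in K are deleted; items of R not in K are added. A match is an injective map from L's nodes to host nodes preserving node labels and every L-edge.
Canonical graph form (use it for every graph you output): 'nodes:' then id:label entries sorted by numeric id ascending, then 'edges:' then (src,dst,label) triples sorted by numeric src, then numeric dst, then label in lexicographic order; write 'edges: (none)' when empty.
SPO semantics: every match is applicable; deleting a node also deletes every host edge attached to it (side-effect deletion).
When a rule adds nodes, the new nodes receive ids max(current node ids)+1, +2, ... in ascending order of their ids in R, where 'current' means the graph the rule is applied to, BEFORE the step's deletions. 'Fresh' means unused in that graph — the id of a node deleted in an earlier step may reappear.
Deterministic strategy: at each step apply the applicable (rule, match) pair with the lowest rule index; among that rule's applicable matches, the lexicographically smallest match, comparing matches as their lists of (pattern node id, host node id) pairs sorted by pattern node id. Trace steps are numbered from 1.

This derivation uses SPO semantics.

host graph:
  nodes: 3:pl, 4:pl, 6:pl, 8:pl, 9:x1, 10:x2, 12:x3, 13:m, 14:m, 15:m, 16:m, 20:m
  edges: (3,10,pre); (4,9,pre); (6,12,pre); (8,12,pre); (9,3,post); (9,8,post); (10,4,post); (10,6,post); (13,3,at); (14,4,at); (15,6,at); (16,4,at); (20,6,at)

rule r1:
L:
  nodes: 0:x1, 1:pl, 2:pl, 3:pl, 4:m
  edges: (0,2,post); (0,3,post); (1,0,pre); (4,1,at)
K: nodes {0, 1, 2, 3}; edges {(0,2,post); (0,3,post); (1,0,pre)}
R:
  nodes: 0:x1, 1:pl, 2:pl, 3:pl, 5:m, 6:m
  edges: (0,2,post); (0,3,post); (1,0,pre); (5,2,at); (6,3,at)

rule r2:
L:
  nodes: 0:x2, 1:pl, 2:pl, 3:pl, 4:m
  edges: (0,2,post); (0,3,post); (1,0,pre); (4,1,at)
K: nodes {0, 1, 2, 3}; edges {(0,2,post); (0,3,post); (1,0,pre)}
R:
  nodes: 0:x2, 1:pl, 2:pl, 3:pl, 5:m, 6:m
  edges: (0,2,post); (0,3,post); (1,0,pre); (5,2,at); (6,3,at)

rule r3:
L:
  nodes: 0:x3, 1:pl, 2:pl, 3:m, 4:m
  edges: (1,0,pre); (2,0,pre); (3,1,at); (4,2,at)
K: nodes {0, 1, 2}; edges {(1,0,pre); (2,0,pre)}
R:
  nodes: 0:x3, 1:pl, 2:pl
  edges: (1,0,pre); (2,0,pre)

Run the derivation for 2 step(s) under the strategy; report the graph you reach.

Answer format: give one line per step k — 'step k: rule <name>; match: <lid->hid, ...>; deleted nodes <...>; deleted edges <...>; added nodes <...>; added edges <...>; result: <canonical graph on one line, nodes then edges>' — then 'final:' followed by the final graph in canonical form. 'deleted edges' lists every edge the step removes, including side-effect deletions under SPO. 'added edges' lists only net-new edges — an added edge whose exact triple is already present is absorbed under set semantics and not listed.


step 1: rule r1; match: 0->9, 1->4, 2->3, 3->8, 4->14; deleted nodes 14; deleted edges (14,4,at); added nodes 21, 22; added edges (21,3,at); (22,8,at); result: nodes: 3:pl, 4:pl, 6:pl, 8:pl, 9:x1, 10:x2, 12:x3, 13:m, 15:m, 16:m, 20:m, 21:m, 22:m edges: (3,10,pre); (4,9,pre); (6,12,pre); (8,12,pre); (9,3,post); (9,8,post); (10,4,post); (10,6,post); (13,3,at); (15,6,at); (16,4,at); (20,6,at); (21,3,at); (22,8,at)
step 2: rule r1; match: 0->9, 1->4, 2->3, 3->8, 4->16; deleted nodes 16; deleted edges (16,4,at); added nodes 23, 24; added edges (23,3,at); (24,8,at); result: nodes: 3:pl, 4:pl, 6:pl, 8:pl, 9:x1, 10:x2, 12:x3, 13:m, 15:m, 20:m, 21:m, 22:m, 23:m, 24:m edges: (3,10,pre); (4,9,pre); (6,12,pre); (8,12,pre); (9,3,post); (9,8,post); (10,4,post); (10,6,post); (13,3,at); (15,6,at); (20,6,at); (21,3,at); (22,8,at); (23,3,at); (24,8,at)
final:
nodes: 3:pl, 4:pl, 6:pl, 8:pl, 9:x1, 10:x2, 12:x3, 13:m, 15:m, 20:m, 21:m, 22:m, 23:m, 24:m
edges: (3,10,pre); (4,9,pre); (6,12,pre); (8,12,pre); (9,3,post); (9,8,post); (10,4,post); (10,6,post); (13,3,at); (15,6,at); (20,6,at); (21,3,at); (22,8,at); (23,3,at); (24,8,at)


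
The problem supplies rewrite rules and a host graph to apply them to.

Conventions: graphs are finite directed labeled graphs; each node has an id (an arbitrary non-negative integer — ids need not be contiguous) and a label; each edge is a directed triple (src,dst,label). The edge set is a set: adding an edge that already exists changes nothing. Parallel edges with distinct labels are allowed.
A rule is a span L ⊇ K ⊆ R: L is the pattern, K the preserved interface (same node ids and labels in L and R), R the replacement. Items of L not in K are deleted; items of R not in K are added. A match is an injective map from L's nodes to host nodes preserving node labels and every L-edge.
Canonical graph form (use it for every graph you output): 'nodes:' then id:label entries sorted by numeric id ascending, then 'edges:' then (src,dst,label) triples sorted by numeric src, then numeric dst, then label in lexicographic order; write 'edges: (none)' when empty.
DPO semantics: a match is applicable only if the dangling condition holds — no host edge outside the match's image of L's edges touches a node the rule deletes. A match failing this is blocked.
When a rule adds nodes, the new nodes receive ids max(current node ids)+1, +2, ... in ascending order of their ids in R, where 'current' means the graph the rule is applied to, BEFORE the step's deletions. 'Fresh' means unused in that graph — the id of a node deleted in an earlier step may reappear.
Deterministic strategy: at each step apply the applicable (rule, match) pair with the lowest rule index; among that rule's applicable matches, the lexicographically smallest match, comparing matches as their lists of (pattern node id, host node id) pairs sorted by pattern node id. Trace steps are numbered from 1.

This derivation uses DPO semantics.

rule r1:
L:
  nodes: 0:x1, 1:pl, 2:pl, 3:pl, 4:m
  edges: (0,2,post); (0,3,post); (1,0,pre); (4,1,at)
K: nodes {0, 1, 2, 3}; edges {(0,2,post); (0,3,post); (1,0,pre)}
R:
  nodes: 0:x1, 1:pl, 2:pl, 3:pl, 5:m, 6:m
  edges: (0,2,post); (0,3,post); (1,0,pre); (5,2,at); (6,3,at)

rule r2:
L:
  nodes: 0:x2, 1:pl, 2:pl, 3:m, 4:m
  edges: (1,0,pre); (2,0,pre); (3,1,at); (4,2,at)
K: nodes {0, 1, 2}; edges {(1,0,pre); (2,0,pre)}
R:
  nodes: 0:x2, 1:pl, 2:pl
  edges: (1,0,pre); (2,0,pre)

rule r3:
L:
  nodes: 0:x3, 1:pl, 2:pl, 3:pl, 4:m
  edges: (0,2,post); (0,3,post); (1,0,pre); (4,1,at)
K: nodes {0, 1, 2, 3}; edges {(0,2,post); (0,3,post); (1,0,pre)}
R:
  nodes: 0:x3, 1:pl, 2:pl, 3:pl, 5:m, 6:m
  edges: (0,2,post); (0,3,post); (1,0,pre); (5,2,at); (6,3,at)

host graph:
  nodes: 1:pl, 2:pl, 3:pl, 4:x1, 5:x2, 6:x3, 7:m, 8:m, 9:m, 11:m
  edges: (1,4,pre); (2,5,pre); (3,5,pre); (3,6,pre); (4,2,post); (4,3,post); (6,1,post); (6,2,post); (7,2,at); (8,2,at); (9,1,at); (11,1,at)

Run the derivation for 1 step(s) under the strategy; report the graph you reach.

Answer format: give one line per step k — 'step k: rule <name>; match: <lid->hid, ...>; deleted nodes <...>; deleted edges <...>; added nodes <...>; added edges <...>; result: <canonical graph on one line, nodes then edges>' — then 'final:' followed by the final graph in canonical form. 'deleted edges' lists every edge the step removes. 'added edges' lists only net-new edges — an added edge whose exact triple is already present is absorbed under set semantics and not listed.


step 1: rule r1; match: 0->4, 1->1, 2->2, 3->3, 4->9; deleted nodes 9; deleted edges (9,1,at); added nodes 12, 13; added edges (12,2,at); (13,3,at); result: nodes: 1:pl, 2:pl, 3:pl, 4:x1, 5:x2, 6:x3, 7:m, 8:m, 11:m, 12:m, 13:m edges: (1,4,pre); (2,5,pre); (3,5,pre); (3,6,pre); (4,2,post); (4,3,post); (6,1,post); (6,2,post); (7,2,at); (8,2,at); (11,1,at); (12,2,at); (13,3,at)
final:
nodes: 1:pl, 2:pl, 3:pl, 4:x1, 5:x2, 6:x3, 7:m, 8:m, 11:m, 12:m, 13:m
edges: (1,4,pre); (2,5,pre); (3,5,pre); (3,6,pre); (4,2,post); (4,3,post); (6,1,post); (6,2,post); (7,2,at); (8,2,at); (11,1,at); (12,2,at); (13,3,at)


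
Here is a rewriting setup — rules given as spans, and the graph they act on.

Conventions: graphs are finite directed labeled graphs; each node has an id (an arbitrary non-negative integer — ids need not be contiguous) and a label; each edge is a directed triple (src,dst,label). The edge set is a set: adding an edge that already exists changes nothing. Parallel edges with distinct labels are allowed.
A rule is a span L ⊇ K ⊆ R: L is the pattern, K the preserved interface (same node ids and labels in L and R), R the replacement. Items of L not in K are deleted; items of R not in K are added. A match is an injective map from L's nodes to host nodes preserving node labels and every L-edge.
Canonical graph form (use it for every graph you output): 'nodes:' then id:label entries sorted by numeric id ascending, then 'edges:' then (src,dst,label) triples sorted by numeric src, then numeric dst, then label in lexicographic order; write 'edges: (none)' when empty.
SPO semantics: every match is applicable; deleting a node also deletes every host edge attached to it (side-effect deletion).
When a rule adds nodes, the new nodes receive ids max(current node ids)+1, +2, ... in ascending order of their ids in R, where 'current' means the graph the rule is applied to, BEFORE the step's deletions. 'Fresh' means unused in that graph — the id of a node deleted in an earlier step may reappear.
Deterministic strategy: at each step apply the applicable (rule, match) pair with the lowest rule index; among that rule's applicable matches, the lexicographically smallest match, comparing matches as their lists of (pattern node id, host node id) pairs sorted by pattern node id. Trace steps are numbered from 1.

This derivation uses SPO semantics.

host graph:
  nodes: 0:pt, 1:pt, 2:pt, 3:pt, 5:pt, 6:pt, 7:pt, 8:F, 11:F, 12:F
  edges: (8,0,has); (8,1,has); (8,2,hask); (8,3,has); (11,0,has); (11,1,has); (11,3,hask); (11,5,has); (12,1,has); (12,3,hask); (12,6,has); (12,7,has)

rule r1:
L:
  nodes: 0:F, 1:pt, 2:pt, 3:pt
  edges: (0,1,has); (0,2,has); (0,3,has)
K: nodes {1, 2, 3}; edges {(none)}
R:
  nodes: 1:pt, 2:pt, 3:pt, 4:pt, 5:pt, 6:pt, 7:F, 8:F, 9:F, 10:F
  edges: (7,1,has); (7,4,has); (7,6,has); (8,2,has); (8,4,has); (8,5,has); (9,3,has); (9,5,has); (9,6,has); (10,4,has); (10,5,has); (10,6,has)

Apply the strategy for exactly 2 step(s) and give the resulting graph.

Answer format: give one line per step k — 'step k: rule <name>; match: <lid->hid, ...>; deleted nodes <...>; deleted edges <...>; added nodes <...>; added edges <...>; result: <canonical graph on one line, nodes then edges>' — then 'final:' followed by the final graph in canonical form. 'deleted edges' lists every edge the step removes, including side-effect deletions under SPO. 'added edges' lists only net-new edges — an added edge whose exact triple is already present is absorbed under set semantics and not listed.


step 1: rule r1; match: 0->8, 1->0, 2->1, 3->3; deleted nodes 8; deleted edges (8,0,has); (8,1,has); (8,2,hask); (8,3,has); added nodes 13, 14, 15, 16, 17, 18, 19; added edges (16,0,has); (16,13,has); (16,15,has); (17,1,has); (17,13,has); (17,14,has); (18,3,has); (18,14,has); (18,15,has); (19,13,has); (19,14,has); (19,15,has); result: nodes: 0:pt, 1:pt, 2:pt, 3:pt, 5:pt, 6:pt, 7:pt, 11:F, 12:F, 13:pt, 14:pt, 15:pt, 16:F, 17:F, 18:F, 19:F edges: (11,0,has); (11,1,has); (11,3,hask); (11,5,has); (12,1,has); (12,3,hask); (12,6,has); (12,7,has); (16,0,has); (16,13,has); (16,15,has); (17,1,has); (17,13,has); (17,14,has); (18,3,has); (18,14,has); (18,15,has); (19,13,has); (19,14,has); (19,15,has)
step 2: rule r1; match: 0->11, 1->0, 2->1, 3->5; deleted nodes 11; deleted edges (11,0,has); (11,1,has); (11,3,hask); (11,5,has); added nodes 20, 21, 22, 23, 24, 25, 26; added edges (23,0,has); (23,20,has); (23,22,has); (24,1,has); (24,20,has); (24,21,has); (25,5,has); (25,21,has); (25,22,has); (26,20,has); (26,21,has); (26,22,has); result: nodes: 0:pt, 1:pt, 2:pt, 3:pt, 5:pt, 6:pt, 7:pt, 12:F, 13:pt, 14:pt, 15:pt, 16:F, 17:F, 18:F, 19:F, 20:pt, 21:pt, 22:pt, 23:F, 24:F, 25:F, 26:F edges: (12,1,has); (12,3,hask); (12,6,has); (12,7,has); (16,0,has); (16,13,has); (16,15,has); (17,1,has); (17,13,has); (17,14,has); (18,3,has); (18,14,has); (18,15,has); (19,13,has); (19,14,has); (19,15,has); (23,0,has); (23,20,has); (23,22,has); (24,1,has); (24,20,has); (24,21,has); (25,5,has); (25,21,has); (25,22,has); (26,20,has); (26,21,has); (26,22,has)
final:
nodes: 0:pt, 1:pt, 2:pt, 3:pt, 5:pt, 6:pt, 7:pt, 12:F, 13:pt, 14:pt, 15:pt, 16:F, 17:F, 18:F, 19:F, 20:pt, 21:pt, 22:pt, 23:F, 24:F, 25:F, 26:F
edges: (12,1,has); (12,3,hask); (12,6,has); (12,7,has); (16,0,has); (16,13,has); (16,15,has); (17,1,has); (17,13,has); (17,14,has); (18,3,has); (18,14,has); (18,15,has); (19,13,has); (19,14,has); (19,15,has); (23,0,has); (23,20,has); (23,22,has); (24,1,has); (24,20,has); (24,21,has); (25,5,has); (25,21,has); (25,22,has); (26,20,has); (26,21,has); (26,22,has)


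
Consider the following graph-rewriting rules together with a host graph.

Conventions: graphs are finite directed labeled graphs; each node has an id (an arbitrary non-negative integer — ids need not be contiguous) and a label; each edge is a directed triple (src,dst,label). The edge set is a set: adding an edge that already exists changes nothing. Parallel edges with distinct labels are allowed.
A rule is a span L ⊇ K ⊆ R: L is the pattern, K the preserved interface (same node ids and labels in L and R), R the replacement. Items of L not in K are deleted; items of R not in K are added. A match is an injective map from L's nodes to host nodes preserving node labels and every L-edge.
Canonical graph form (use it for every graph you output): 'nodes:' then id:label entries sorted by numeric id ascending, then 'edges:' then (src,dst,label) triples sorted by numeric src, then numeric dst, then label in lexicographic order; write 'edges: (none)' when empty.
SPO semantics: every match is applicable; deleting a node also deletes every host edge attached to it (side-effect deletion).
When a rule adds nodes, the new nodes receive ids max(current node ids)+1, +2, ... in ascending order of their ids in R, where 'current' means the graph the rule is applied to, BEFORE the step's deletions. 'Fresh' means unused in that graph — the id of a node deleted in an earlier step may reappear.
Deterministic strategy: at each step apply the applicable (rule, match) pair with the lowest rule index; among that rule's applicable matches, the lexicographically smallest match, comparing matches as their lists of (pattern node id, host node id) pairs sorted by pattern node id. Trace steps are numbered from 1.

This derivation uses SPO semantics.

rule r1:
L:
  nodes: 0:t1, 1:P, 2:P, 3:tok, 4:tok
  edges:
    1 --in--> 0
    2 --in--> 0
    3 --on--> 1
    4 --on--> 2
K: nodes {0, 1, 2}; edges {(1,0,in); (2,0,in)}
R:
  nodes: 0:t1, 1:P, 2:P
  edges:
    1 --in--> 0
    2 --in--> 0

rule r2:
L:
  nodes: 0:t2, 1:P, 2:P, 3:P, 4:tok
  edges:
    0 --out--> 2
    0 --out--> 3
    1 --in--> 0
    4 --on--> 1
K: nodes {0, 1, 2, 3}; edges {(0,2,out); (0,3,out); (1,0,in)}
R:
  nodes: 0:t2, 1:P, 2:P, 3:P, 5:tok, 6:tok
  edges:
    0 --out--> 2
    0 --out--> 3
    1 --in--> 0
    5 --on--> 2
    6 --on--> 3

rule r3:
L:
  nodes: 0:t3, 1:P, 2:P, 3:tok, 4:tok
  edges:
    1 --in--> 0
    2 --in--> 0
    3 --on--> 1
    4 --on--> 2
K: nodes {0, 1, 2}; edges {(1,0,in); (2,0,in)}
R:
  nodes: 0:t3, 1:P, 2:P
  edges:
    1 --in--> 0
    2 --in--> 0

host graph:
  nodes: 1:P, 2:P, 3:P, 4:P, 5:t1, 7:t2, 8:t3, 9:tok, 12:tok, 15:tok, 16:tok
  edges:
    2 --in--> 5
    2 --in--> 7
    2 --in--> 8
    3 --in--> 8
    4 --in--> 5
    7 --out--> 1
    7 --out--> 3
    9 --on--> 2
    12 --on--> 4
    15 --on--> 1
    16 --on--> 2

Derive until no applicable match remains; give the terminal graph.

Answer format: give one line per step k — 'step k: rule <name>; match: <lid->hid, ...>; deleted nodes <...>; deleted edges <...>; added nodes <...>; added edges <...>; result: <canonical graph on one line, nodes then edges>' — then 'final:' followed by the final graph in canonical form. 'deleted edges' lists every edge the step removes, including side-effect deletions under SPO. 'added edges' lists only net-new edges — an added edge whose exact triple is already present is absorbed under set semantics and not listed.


step 1: rule r1; match: 0->5, 1->2, 2->4, 3->9, 4->12; deleted nodes 9, 12; deleted edges (9,2,on); (12,4,on); added nodes (none); added edges (none); result: nodes: 1:P, 2:P, 3:P, 4:P, 5:t1, 7:t2, 8:t3, 15:tok, 16:tok edges: (2,5,in); (2,7,in); (2,8,in); (3,8,in); (4,5,in); (7,1,out); (7,3,out); (15,1,on); (16,2,on)
step 2: rule r2; match: 0->7, 1->2, 2->1, 3->3, 4->16; deleted nodes 16; deleted edges (16,2,on); added nodes 17, 18; added edges (17,1,on); (18,3,on); result: nodes: 1:P, 2:P, 3:P, 4:P, 5:t1, 7:t2, 8:t3, 15:tok, 17:tok, 18:tok edges: (2,5,in); (2,7,in); (2,8,in); (3,8,in); (4,5,in); (7,1,out); (7,3,out); (15,1,on); (17,1,on); (18,3,on)
final:
nodes: 1:P, 2:P, 3:P, 4:P, 5:t1, 7:t2, 8:t3, 15:tok, 17:tok, 18:tok
edges: (2,5,in); (2,7,in); (2,8,in); (3,8,in); (4,5,in); (7,1,out); (7,3,out); (15,1,on); (17,1,on); (18,3,on)


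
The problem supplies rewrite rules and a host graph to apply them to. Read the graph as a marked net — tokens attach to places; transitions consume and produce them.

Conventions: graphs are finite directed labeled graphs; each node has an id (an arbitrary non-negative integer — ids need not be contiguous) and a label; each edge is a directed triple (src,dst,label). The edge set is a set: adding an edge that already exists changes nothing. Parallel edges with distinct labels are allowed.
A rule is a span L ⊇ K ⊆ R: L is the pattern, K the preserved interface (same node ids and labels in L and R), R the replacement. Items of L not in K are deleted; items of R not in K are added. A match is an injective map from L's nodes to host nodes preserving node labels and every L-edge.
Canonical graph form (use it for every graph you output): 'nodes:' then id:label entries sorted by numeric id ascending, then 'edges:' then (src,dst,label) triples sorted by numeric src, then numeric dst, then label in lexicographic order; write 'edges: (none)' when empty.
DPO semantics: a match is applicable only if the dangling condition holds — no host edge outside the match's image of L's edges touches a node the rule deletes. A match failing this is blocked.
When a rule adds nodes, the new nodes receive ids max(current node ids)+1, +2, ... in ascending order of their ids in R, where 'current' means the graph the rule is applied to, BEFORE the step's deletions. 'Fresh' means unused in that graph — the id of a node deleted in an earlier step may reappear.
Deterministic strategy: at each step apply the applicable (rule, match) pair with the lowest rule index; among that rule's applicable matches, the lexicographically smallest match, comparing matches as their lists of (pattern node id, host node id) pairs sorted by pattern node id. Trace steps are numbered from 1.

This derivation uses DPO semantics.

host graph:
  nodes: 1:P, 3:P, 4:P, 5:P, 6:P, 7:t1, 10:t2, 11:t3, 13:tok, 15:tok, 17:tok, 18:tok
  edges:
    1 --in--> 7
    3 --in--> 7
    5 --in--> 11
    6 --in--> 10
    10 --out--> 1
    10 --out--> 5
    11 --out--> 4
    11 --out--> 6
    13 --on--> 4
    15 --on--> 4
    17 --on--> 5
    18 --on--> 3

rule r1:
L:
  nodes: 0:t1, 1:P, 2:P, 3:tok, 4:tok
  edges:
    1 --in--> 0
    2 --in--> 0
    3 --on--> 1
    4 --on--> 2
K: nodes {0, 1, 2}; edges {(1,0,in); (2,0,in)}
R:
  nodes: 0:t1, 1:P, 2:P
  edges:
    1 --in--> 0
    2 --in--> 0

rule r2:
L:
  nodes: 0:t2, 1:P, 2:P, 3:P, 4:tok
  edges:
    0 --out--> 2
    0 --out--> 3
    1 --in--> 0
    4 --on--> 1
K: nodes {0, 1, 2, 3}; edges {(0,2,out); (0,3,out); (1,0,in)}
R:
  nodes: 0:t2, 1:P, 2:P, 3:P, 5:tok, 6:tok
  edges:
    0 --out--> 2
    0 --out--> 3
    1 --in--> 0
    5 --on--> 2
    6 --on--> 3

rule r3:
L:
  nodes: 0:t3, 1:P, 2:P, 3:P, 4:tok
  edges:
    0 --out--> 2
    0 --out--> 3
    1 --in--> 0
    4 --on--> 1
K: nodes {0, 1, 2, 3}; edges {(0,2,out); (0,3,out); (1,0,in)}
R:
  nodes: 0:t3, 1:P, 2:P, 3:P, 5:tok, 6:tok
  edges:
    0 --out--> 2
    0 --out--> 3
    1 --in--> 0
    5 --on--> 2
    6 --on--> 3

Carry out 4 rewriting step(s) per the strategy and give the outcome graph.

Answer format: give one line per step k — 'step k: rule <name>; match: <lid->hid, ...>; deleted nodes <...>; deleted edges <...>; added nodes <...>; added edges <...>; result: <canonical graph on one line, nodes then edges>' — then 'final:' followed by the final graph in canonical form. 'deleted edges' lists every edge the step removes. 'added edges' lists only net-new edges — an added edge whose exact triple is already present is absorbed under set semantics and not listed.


step 1: rule r3; match: 0->11, 1->5, 2->4, 3->6, 4->17; deleted nodes 17; deleted edges (17,5,on); added nodes 19, 20; added edges (19,4,on); (20,6,on); result: nodes: 1:P, 3:P, 4:P, 5:P, 6:P, 7:t1, 10:t2, 11:t3, 13:tok, 15:tok, 18:tok, 19:tok, 20:tok edges: (1,7,in); (3,7,in); (5,11,in); (6,10,in); (10,1,out); (10,5,out); (11,4,out); (11,6,out); (13,4,on); (15,4,on); (18,3,on); (19,4,on); (20,6,on)
step 2: rule r2; match: 0->10, 1->6, 2->1, 3->5, 4->20; deleted nodes 20; deleted edges (20,6,on); added nodes 21, 22; added edges (21,1,on); (22,5,on); result: nodes: 1:P, 3:P, 4:P, 5:P, 6:P, 7:t1, 10:t2, 11:t3, 13:tok, 15:tok, 18:tok, 19:tok, 21:tok, 22:tok edges: (1,7,in); (3,7,in); (5,11,in); (6,10,in); (10,1,out); (10,5,out); (11,4,out); (11,6,out); (13,4,on); (15,4,on); (18,3,on); (19,4,on); (21,1,on); (22,5,on)
step 3: rule r1; match: 0->7, 1->1, 2->3, 3->21, 4->18; deleted nodes 18, 21; deleted edges (18,3,on); (21,1,on); added nodes (none); added edges (none); result: nodes: 1:P, 3:P, 4:P, 5:P, 6:P, 7:t1, 10:t2, 11:t3, 13:tok, 15:tok, 19:tok, 22:tok edges: (1,7,in); (3,7,in); (5,11,in); (6,10,in); (10,1,out); (10,5,out); (11,4,out); (11,6,out); (13,4,on); (15,4,on); (19,4,on); (22,5,on)
step 4: rule r3; match: 0->11, 1->5, 2->4, 3->6, 4->22; deleted nodes 22; deleted edges (22,5,on); added nodes 23, 24; added edges (23,4,on); (24,6,on); result: nodes: 1:P, 3:P, 4:P, 5:P, 6:P, 7:t1, 10:t2, 11:t3, 13:tok, 15:tok, 19:tok, 23:tok, 24:tok edges: (1,7,in); (3,7,in); (5,11,in); (6,10,in); (10,1,out); (10,5,out); (11,4,out); (11,6,out); (13,4,on); (15,4,on); (19,4,on); (23,4,on); (24,6,on)
final:
nodes: 1:P, 3:P, 4:P, 5:P, 6:P, 7:t1, 10:t2, 11:t3, 13:tok, 15:tok, 19:tok, 23:tok, 24:tok
edges: (1,7,in); (3,7,in); (5,11,in); (6,10,in); (10,1,out); (10,5,out); (11,4,out); (11,6,out); (13,4,on); (15,4,on); (19,4,on); (23,4,on); (24,6,on)


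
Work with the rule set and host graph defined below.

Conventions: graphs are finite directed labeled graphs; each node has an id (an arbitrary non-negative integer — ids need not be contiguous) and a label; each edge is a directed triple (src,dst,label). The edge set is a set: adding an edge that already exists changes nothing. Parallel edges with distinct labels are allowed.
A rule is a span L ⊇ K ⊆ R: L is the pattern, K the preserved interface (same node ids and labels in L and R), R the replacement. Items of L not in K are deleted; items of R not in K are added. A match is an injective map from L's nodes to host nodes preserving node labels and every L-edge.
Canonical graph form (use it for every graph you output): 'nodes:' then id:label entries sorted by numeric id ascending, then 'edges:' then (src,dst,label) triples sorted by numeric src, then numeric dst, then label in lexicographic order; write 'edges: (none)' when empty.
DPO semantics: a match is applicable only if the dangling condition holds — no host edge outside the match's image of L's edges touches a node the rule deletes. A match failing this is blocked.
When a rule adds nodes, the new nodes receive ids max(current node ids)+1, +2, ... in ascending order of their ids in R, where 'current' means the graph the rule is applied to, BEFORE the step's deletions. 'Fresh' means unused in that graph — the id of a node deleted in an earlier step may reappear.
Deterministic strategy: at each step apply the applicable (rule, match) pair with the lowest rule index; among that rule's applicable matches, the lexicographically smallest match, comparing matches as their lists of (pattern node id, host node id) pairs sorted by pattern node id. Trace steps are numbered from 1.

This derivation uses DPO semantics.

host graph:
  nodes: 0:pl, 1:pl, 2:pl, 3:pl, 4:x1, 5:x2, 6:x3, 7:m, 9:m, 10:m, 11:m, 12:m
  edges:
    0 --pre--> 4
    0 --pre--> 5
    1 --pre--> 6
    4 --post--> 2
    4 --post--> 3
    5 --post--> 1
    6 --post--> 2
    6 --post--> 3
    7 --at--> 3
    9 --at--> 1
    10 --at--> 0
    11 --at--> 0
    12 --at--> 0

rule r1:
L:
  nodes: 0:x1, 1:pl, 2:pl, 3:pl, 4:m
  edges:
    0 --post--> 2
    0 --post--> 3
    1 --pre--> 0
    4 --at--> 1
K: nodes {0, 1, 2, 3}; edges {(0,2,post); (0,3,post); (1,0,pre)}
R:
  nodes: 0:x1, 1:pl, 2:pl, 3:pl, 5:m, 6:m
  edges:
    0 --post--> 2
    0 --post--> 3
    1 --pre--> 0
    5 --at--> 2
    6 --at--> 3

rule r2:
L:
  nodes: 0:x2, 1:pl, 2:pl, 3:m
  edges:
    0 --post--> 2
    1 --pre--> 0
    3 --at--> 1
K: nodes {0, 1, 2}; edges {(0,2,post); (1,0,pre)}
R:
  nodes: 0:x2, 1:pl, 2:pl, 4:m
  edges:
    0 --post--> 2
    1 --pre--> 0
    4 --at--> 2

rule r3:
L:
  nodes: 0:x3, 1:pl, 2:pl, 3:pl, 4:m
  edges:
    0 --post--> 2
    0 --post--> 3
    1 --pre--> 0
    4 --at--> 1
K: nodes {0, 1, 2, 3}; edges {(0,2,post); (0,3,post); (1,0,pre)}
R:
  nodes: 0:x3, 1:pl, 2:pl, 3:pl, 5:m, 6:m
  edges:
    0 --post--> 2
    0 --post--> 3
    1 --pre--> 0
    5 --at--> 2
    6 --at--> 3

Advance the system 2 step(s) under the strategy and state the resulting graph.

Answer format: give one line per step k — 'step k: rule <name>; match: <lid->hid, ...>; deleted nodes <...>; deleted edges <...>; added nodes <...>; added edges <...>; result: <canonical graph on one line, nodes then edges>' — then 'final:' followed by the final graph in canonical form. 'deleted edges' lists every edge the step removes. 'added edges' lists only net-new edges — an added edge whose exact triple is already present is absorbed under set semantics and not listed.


step 1: rule r1; match: 0->4, 1->0, 2->2, 3->3, 4->10; deleted nodes 10; deleted edges (10,0,at); added nodes 13, 14; added edges (13,2,at); (14,3,at); result: nodes: 0:pl, 1:pl, 2:pl, 3:pl, 4:x1, 5:x2, 6:x3, 7:m, 9:m, 11:m, 12:m, 13:m, 14:m edges: (0,4,pre); (0,5,pre); (1,6,pre); (4,2,post); (4,3,post); (5,1,post); (6,2,post); (6,3,post); (7,3,at); (9,1,at); (11,0,at); (12,0,at); (13,2,at); (14,3,at)
step 2: rule r1; match: 0->4, 1->0, 2->2, 3->3, 4->11; deleted nodes 11; deleted edges (11,0,at); added nodes 15, 16; added edges (15,2,at); (16,3,at); result: nodes: 0:pl, 1:pl, 2:pl, 3:pl, 4:x1, 5:x2, 6:x3, 7:m, 9:m, 12:m, 13:m, 14:m, 15:m, 16:m edges: (0,4,pre); (0,5,pre); (1,6,pre); (4,2,post); (4,3,post); (5,1,post); (6,2,post); (6,3,post); (7,3,at); (9,1,at); (12,0,at); (13,2,at); (14,3,at); (15,2,at); (16,3,at)
final:
nodes: 0:pl, 1:pl, 2:pl, 3:pl, 4:x1, 5:x2, 6:x3, 7:m, 9:m, 12:m, 13:m, 14:m, 15:m, 16:m
edges: (0,4,pre); (0,5,pre); (1,6,pre); (4,2,post); (4,3,post); (5,1,post); (6,2,post); (6,3,post); (7,3,at); (9,1,at); (12,0,at); (13,2,at); (14,3,at); (15,2,at); (16,3,at)


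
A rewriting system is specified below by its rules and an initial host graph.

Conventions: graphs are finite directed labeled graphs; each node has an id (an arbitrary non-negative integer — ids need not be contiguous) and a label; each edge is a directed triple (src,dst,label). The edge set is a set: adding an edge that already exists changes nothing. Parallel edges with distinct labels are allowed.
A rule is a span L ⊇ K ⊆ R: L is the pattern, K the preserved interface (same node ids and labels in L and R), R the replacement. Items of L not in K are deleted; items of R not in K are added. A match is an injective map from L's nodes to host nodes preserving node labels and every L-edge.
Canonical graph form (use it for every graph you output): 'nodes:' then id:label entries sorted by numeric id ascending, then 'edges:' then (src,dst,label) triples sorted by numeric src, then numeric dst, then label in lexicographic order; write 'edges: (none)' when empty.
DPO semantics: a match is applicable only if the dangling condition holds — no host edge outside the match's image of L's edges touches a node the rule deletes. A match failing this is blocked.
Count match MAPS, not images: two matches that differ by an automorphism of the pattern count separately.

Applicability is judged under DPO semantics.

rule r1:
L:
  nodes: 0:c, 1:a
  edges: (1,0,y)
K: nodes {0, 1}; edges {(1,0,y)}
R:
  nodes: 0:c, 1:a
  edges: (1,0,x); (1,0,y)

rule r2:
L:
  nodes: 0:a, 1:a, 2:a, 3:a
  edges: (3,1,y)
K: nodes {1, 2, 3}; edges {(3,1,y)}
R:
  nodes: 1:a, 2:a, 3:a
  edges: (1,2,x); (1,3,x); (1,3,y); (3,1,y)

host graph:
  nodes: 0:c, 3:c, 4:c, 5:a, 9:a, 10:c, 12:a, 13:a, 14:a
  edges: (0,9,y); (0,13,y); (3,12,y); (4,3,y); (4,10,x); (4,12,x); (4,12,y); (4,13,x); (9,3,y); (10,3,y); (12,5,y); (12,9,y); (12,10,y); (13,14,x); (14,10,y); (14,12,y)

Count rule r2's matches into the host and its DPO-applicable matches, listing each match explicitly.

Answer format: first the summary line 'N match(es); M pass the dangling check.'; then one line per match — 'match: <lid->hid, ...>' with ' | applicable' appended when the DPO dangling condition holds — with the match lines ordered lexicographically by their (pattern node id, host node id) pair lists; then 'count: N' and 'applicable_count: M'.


18 match(es); 0 pass the dangling check.
match: 0->5, 1->9, 2->13, 3->12
match: 0->5, 1->9, 2->14, 3->12
match: 0->5, 1->12, 2->9, 3->14
match: 0->5, 1->12, 2->13, 3->14
match: 0->9, 1->5, 2->13, 3->12
match: 0->9, 1->5, 2->14, 3->12
match: 0->9, 1->12, 2->5, 3->14
match: 0->9, 1->12, 2->13, 3->14
match: 0->13, 1->5, 2->9, 3->12
match: 0->13, 1->5, 2->14, 3->12
match: 0->13, 1->9, 2->5, 3->12
match: 0->13, 1->9, 2->14, 3->12
match: 0->13, 1->12, 2->5, 3->14
match: 0->13, 1->12, 2->9, 3->14
match: 0->14, 1->5, 2->9, 3->12
match: 0->14, 1->5, 2->13, 3->12
match: 0->14, 1->9, 2->5, 3->12
match: 0->14, 1->9, 2->13, 3->12
count: 18
applicable_count: 0
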